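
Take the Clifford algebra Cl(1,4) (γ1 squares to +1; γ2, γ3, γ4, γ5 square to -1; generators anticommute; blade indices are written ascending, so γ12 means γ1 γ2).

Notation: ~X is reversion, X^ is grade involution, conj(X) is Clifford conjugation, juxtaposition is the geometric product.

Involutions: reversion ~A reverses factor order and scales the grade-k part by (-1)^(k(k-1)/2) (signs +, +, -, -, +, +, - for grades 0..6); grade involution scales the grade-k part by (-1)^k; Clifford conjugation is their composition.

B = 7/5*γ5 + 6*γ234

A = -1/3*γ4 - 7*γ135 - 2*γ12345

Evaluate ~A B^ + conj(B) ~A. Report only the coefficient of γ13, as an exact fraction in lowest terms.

first term: 49/5*γ13 - 12*γ15 - 2*γ23 + 7/15*γ45 - 14/5*γ1234 + 42*γ1245
second term: 49/5*γ13 + 12*γ15 + 2*γ23 - 7/15*γ45 - 14/5*γ1234 - 42*γ1245
Answer: 98/5


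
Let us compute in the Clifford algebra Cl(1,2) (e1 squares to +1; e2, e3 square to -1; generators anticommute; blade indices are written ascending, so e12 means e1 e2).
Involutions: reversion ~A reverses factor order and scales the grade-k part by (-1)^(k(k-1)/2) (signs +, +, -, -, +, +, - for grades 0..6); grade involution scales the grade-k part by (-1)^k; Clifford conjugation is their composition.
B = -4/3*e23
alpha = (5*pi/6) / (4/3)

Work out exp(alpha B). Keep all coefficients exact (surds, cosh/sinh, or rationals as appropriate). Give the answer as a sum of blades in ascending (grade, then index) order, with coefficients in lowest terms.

B^2 = (-4/3)^2*(e23)^2 = 16/9*(-1) = -16/9 (a basis 2-blade squares to minus the product of its generators' squares).
B^2 = -16/9 — the negative square puts this in the circular regime; l = 4/3, alpha*l = 5*pi/6, so exp(alpha B) = cos(5*pi/6) + (sin(5*pi/6)/(4/3))*B = -sqrt(3)/2 + (3/8)*B.
Answer: -sqrt(3)/2 - 1/2*e23


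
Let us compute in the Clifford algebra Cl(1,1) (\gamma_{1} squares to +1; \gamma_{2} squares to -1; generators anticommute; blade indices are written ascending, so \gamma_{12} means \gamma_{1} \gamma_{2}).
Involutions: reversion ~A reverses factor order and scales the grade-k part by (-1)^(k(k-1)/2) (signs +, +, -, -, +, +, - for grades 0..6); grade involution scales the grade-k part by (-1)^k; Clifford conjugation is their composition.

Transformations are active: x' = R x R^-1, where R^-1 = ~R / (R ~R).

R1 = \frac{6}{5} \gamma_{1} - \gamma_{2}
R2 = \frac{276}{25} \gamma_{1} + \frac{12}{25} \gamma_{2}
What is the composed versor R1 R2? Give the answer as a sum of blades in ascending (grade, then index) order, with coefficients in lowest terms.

Distribute over the terms of R1 (each basis-blade product reordered to ascending indices, repeated generators contracted through their squares):
(\frac{6}{5} \gamma_{1}) R2 = \frac{1656}{125} + \frac{72}{125} \gamma_{12}
(-\gamma_{2}) R2 = \frac{12}{25} + \frac{276}{25} \gamma_{12}
Summing the partial products and collecting blades:
Answer: \frac{1716}{125} + \frac{1452}{125} \gamma_{12}


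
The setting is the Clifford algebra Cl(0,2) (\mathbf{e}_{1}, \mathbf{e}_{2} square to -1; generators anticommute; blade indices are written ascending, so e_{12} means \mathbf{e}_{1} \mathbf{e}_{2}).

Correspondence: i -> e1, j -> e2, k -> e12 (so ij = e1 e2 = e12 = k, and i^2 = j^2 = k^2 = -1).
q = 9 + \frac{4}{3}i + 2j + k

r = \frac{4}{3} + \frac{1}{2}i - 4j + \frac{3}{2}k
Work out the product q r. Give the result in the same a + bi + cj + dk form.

In blades: q = 9 + \frac{4}{3} e_{1} + 2 e_{2} + e_{12}, r = \frac{4}{3} + \frac{1}{2} e_{1} - 4 e_{2} + \frac{3}{2} e_{12}.
Distribute q over r term by term (generator squares from the signature, products reordered to ascending indices): (9)*r = 12 + \frac{9}{2} e_{1} - 36 e_{2} + \frac{27}{2} e_{12}; (\frac{4}{3} e_{1})*r = -\frac{2}{3} + \frac{16}{9} e_{1} - 2 e_{2} - \frac{16}{3} e_{12}; (2 e_{2})*r = 8 + 3 e_{1} + \frac{8}{3} e_{2} - e_{12}; (e_{12})*r = -\frac{3}{2} + 4 e_{1} + \frac{1}{2} e_{2} + \frac{4}{3} e_{12}.
Sum: \frac{107}{6} + \frac{239}{18} e_{1} - \frac{209}{6} e_{2} + \frac{17}{2} e_{12}; translating back through the correspondence:
Answer: \frac{107}{6} + \frac{239}{18}i - \frac{209}{6}j + \frac{17}{2}k


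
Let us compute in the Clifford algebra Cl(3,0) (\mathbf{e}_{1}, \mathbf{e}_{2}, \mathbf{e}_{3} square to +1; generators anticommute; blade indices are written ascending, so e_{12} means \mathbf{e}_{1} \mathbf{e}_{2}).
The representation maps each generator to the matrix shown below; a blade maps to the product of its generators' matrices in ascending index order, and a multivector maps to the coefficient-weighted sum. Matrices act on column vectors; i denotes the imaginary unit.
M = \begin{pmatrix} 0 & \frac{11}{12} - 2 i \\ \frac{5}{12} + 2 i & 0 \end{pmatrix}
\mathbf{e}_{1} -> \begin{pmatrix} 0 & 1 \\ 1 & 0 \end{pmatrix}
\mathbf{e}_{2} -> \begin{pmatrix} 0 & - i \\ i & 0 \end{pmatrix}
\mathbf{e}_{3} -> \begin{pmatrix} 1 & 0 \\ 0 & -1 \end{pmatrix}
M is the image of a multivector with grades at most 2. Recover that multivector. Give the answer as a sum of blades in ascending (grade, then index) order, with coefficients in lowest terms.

Method: 1, rho(e_{1}), rho(e_{2}), rho(e_{3}) form a trace-orthogonal basis of the 2x2 complex matrices (tr(X Y) = 2 if X = Y, else 0), so M = m0*1 + m1*rho(e_{1}) + m2*rho(e_{2}) + m3*rho(e_{3}) with m0 = tr(M)/2 = 0, m1 = tr(M rho(e_{1}))/2 = \frac{2}{3}, m2 = tr(M rho(e_{2}))/2 = 2 + \frac{i}{4}, m3 = tr(M rho(e_{3}))/2 = 0.
Multiplying table entries, the bivector images are rho(e_{12}) = i*rho(e_{3}), rho(e_{13}) = -i*rho(e_{2}), rho(e_{23}) = i*rho(e_{1}); with real blade coefficients the real parts of m0..m3 are the coefficients of 1, e_{1}, e_{2}, e_{3} and the imaginary parts give the bivectors (e_{23}: Im m1, e_{13}: -Im m2, e_{12}: Im m3).
Answer: \frac{2}{3} e_{1} + 2 e_{2} - \frac{1}{4} e_{13}


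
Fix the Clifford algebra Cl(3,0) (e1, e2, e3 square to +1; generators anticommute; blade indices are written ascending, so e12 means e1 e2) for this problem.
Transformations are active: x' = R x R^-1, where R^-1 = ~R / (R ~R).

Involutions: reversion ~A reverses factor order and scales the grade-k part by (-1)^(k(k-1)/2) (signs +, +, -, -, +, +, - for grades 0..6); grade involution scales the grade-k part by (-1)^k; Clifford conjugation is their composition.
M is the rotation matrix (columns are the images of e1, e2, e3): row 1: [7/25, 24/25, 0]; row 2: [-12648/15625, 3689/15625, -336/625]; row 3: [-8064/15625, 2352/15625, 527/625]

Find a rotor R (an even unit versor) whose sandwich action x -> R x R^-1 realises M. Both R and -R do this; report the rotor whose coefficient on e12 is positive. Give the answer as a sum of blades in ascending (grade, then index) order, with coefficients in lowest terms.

Method: write R = a + b12*e12 + b13*e13 + b23*e23 with a^2 + b12^2 + b13^2 + b23^2 = 1 (so R^-1 = ~R). Expanding the columns R e_j ~R gives tr M = 4a^2 - 1 and, from the antisymmetric part, M21 - M12 = -4a*b12, M13 - M31 = 4a*b13, M32 - M23 = -4a*b23.
Here tr M = 21239/15625, so a^2 = (1 + tr M)/4 = 9216/15625 and a = ±96/125. Taking a = 96/125: M21 - M12 = -27648/15625, M13 - M31 = 8064/15625, M32 - M23 = 10752/15625, giving b12 = 72/125, b13 = 21/125, b23 = -28/125, i.e. R = 96/125 + 72/125*e12 + 21/125*e13 - 28/125*e23.
Its e12 coefficient is already positive.
Answer: 96/125 + 72/125*e12 + 21/125*e13 - 28/125*e23. Recall the cover is two-to-one: with M of trace 21239/15625, both preimages act alike, and the stated e12 sign chooses the sheet.


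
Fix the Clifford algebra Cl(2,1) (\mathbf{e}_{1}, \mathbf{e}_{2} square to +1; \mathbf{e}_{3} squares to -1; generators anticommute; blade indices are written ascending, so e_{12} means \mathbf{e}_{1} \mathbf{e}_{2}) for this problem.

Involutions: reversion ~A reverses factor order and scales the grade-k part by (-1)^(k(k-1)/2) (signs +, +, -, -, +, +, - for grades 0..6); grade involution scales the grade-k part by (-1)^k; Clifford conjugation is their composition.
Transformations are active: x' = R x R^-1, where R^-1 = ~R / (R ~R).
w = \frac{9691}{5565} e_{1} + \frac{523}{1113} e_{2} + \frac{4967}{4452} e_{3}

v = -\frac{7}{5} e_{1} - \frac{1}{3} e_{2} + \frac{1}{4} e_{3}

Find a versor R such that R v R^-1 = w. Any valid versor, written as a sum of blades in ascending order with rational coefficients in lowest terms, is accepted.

Construction: equal norms (both \frac{7231}{3600}) license R = v + w = \frac{380}{1113} e_{1} + \frac{152}{1113} e_{2} + \frac{1520}{1113} e_{3} — nothing changes along that direction, while (v - w)/2 changes sign, so v maps onto w.
Answer: \frac{380}{1113} e_{1} + \frac{152}{1113} e_{2} + \frac{1520}{1113} e_{3}


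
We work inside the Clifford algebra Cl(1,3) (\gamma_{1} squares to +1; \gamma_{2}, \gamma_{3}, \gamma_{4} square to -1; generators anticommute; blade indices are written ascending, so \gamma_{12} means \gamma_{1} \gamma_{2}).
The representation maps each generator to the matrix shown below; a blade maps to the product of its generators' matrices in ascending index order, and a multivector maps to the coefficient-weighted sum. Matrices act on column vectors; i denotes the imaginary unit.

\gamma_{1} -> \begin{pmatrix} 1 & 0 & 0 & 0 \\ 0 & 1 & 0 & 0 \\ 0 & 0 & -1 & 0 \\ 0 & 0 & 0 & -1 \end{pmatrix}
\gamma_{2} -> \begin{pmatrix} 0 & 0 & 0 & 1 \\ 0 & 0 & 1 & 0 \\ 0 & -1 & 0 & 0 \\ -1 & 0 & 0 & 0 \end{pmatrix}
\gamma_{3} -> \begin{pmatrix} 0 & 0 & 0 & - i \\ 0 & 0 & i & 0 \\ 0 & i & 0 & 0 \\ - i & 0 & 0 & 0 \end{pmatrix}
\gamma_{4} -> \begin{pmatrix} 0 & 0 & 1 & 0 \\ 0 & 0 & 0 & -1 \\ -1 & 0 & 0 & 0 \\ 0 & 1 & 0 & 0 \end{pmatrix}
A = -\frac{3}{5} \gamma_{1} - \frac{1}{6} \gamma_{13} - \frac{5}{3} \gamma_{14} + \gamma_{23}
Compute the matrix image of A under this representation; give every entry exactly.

Bivector images (products of the table entries): rho(\gamma_{13}) = rho(\gamma_{1})rho(\gamma_{3}) = \begin{pmatrix} 0 & 0 & 0 & - i \\ 0 & 0 & i & 0 \\ 0 & - i & 0 & 0 \\ i & 0 & 0 & 0 \end{pmatrix}; rho(\gamma_{14}) = rho(\gamma_{1})rho(\gamma_{4}) = \begin{pmatrix} 0 & 0 & 1 & 0 \\ 0 & 0 & 0 & -1 \\ 1 & 0 & 0 & 0 \\ 0 & -1 & 0 & 0 \end{pmatrix}; rho(\gamma_{23}) = rho(\gamma_{2})rho(\gamma_{3}) = \begin{pmatrix} - i & 0 & 0 & 0 \\ 0 & i & 0 & 0 \\ 0 & 0 & - i & 0 \\ 0 & 0 & 0 & i \end{pmatrix}.
M = (-\frac{3}{5})*rho(\gamma_{1}) + (-\frac{1}{6})*rho(\gamma_{13}) + (-\frac{5}{3})*rho(\gamma_{14}) + (1)*rho(\gamma_{23}), summed entrywise:
Answer: \begin{pmatrix} - \frac{3}{5} - i & 0 & - \frac{5}{3} & \frac{i}{6} \\ 0 & - \frac{3}{5} + i & - \frac{i}{6} & \frac{5}{3} \\ - \frac{5}{3} & \frac{i}{6} & \frac{3}{5} - i & 0 \\ - \frac{i}{6} & \frac{5}{3} & 0 & \frac{3}{5} + i \end{pmatrix}


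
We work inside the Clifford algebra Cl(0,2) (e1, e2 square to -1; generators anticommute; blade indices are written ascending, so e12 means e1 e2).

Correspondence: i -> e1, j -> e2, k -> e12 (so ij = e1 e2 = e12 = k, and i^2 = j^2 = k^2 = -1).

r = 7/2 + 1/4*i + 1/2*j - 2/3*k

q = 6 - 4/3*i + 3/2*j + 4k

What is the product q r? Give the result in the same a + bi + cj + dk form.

In blades: q = 6 - 4/3*e1 + 3/2*e2 + 4*e12, r = 7/2 + 1/4*e1 + 1/2*e2 - 2/3*e12.
Distribute q over r term by term (generator squares from the signature, products reordered to ascending indices): (6)*r = 21 + 3/2*e1 + 3*e2 - 4*e12; (-4/3*e1)*r = 1/3 - 14/3*e1 - 8/9*e2 - 2/3*e12; (3/2*e2)*r = -3/4 - e1 + 21/4*e2 - 3/8*e12; (4*e12)*r = 8/3 - 2*e1 + e2 + 14*e12.
Sum: 93/4 - 37/6*e1 + 301/36*e2 + 215/24*e12; translating back through the correspondence:
Answer: 93/4 - 37/6*i + 301/36*j + 215/24*k


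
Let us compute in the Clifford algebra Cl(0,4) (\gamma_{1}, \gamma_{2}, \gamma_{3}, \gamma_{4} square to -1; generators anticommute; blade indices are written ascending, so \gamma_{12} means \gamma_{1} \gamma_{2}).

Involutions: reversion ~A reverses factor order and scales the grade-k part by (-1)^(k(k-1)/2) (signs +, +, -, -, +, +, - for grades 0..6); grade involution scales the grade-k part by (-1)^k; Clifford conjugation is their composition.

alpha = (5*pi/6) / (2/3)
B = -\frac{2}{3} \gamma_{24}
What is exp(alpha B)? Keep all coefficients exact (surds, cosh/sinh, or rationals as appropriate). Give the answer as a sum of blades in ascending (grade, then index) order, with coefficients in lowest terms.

B^2 = (-\frac{2}{3})^2*(\gamma_{24})^2 = \frac{4}{9}*(-1) = -\frac{4}{9} (a basis 2-blade squares to minus the product of its generators' squares).
B^2 = -\frac{4}{9} — the negative square puts this in the circular regime; l = \frac{2}{3}, alpha*l = \frac{5 \pi}{6}, so exp(alpha B) = cos(\frac{5 \pi}{6}) + (sin(\frac{5 \pi}{6})/(\frac{2}{3}))*B = - \frac{\sqrt{3}}{2} + (\frac{3}{4})*B.
Answer: - \frac{\sqrt{3}}{2} - \frac{1}{2} \gamma_{24}


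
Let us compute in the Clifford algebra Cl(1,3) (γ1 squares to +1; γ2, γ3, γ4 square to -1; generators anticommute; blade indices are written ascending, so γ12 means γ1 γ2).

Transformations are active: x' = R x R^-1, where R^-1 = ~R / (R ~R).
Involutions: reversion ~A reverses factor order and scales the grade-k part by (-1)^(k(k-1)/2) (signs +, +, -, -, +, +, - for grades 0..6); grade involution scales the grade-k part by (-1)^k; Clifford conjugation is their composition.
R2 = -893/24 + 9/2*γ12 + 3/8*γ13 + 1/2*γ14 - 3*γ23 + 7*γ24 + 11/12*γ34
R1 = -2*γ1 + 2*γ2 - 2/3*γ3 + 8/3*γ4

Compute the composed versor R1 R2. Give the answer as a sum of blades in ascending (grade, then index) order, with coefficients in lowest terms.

Distribute over the terms of R1 (each basis-blade product reordered to ascending indices, repeated generators contracted through their squares):
(-2*γ1) R2 = 893/12*γ1 - 9*γ2 - 3/4*γ3 - γ4 + 6*γ123 - 14*γ124 - 11/6*γ134
(2*γ2) R2 = 9*γ1 - 893/12*γ2 + 6*γ3 - 14*γ4 - 3/4*γ123 - γ124 + 11/6*γ234
(-2/3*γ3) R2 = -1/4*γ1 + 2*γ2 + 893/36*γ3 + 11/18*γ4 - 3*γ123 + 1/3*γ134 + 14/3*γ234
(8/3*γ4) R2 = 4/3*γ1 + 56/3*γ2 + 22/9*γ3 - 893/9*γ4 + 12*γ124 + γ134 - 8*γ234
Summing the partial products and collecting blades:
Answer: 169/2*γ1 - 251/4*γ2 + 65/2*γ3 - 2045/18*γ4 + 9/4*γ123 - 3*γ124 - 1/2*γ134 - 3/2*γ234


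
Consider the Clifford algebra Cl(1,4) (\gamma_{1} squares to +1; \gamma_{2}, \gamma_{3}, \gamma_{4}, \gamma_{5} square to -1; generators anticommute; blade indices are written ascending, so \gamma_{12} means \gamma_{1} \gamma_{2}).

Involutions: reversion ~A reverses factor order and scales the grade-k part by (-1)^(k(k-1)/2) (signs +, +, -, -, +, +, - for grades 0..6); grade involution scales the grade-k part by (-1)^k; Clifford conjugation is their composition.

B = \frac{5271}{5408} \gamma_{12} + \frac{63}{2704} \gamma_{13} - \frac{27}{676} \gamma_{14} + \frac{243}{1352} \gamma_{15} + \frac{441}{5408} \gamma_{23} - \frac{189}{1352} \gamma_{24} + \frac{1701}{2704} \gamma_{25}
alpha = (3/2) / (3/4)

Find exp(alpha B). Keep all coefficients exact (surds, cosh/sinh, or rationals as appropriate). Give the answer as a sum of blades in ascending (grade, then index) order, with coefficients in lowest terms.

B^2 term by term: the squares give (\frac{5271}{5408})^2*(\gamma_{12})^2 + (\frac{63}{2704})^2*(\gamma_{13})^2 + (-\frac{27}{676})^2*(\gamma_{14})^2 + (\frac{243}{1352})^2*(\gamma_{15})^2 + (\frac{441}{5408})^2*(\gamma_{23})^2 + (-\frac{189}{1352})^2*(\gamma_{24})^2 + (\frac{1701}{2704})^2*(\gamma_{25})^2 = \frac{27783441}{29246464}*(+1) + \frac{3969}{7311616}*(+1) + \frac{729}{456976}*(+1) + \frac{59049}{1827904}*(+1) + \frac{194481}{29246464}*(-1) + \frac{35721}{1827904}*(-1) + \frac{2893401}{7311616}*(-1) = \frac{9}{16} (each basis 2-blade squares to minus the product of its generators' squares); cross terms between blades sharing an index anticommute and cancel; the commuting (index-disjoint) pairs give grade-4 terms 2*c*c'*(blade product), which cancel blade by blade — \gamma_{1234}: \frac{11907}{1827904} - \frac{11907}{1827904} = 0; \gamma_{1235}: -\frac{107163}{3655808} + \frac{107163}{3655808} = 0; \gamma_{1245}: \frac{45927}{913952} - \frac{45927}{913952} = 0 — confirming B is simple. So B^2 = \frac{9}{16}.
B^2 = \frac{9}{16} — since the square is positive, the closed form is hyperbolic: l = \frac{3}{4}, alpha*l = \frac{3}{2}, so exp(alpha B) = cosh(\frac{3}{2}) + (sinh(\frac{3}{2})/(\frac{3}{4}))*B = \cosh{\left(\frac{3}{2} \right)} + (\frac{4 \sinh{\left(\frac{3}{2} \right)}}{3})*B.
Answer: \cosh{\left(\frac{3}{2} \right)} + \frac{1757 \sinh{\left(\frac{3}{2} \right)}}{1352} \gamma_{12} + \frac{21 \sinh{\left(\frac{3}{2} \right)}}{676} \gamma_{13} - \frac{9 \sinh{\left(\frac{3}{2} \right)}}{169} \gamma_{14} + \frac{81 \sinh{\left(\frac{3}{2} \right)}}{338} \gamma_{15} + \frac{147 \sinh{\left(\frac{3}{2} \right)}}{1352} \gamma_{23} - \frac{63 \sinh{\left(\frac{3}{2} \right)}}{338} \gamma_{24} + \frac{567 \sinh{\left(\frac{3}{2} \right)}}{676} \gamma_{25}


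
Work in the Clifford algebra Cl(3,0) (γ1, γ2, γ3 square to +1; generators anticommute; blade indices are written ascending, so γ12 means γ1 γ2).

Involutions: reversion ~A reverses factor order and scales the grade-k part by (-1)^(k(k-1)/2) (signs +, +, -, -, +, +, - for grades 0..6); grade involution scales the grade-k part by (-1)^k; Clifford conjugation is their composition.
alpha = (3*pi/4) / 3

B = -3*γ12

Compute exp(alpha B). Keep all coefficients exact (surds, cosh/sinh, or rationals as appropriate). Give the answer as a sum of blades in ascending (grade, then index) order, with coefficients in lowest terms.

B^2 = (-3)^2*(γ12)^2 = 9*(-1) = -9 (a basis 2-blade squares to minus the product of its generators' squares).
B^2 = -9 — the series telescopes trigonometrically here: l = 3, alpha*l = 3*pi/4, so exp(alpha B) = cos(3*pi/4) + (sin(3*pi/4)/3)*B = -sqrt(2)/2 + (sqrt(2)/6)*B.
Answer: -sqrt(2)/2 - sqrt(2)/2*γ12


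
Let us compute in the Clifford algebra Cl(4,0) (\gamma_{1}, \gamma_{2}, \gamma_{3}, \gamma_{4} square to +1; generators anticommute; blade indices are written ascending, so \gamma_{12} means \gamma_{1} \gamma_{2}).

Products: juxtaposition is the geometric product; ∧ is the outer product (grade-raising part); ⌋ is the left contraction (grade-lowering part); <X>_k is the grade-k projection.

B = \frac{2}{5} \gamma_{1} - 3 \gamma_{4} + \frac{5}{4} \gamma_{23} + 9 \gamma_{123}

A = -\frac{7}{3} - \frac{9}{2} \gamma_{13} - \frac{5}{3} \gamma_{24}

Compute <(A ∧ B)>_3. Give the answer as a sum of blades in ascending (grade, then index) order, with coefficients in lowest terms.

step 1: -\frac{14}{15} \gamma_{1} + 7 \gamma_{4} - \frac{35}{12} \gamma_{23} - 21 \gamma_{123} - \frac{2}{3} \gamma_{124} + \frac{27}{2} \gamma_{134}
step 2: -21 \gamma_{123} - \frac{2}{3} \gamma_{124} + \frac{27}{2} \gamma_{134}
Answer: -21 \gamma_{123} - \frac{2}{3} \gamma_{124} + \frac{27}{2} \gamma_{134}


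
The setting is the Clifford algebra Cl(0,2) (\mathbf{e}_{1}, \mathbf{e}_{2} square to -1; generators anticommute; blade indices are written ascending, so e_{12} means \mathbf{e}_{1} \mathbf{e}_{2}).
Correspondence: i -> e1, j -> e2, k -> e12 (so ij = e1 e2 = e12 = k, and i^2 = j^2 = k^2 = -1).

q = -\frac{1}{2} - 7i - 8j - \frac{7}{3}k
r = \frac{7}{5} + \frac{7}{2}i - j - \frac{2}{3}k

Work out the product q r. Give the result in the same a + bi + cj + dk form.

In blades: q = -\frac{1}{2} - 7 e_{1} - 8 e_{2} - \frac{7}{3} e_{12}, r = \frac{7}{5} + \frac{7}{2} e_{1} - e_{2} - \frac{2}{3} e_{12}.
Distribute q over r term by term (generator squares from the signature, products reordered to ascending indices): (-\frac{1}{2})*r = -\frac{7}{10} - \frac{7}{4} e_{1} + \frac{1}{2} e_{2} + \frac{1}{3} e_{12}; (-7 e_{1})*r = \frac{49}{2} - \frac{49}{5} e_{1} - \frac{14}{3} e_{2} + 7 e_{12}; (-8 e_{2})*r = -8 + \frac{16}{3} e_{1} - \frac{56}{5} e_{2} + 28 e_{12}; (-\frac{7}{3} e_{12})*r = -\frac{14}{9} - \frac{7}{3} e_{1} - \frac{49}{6} e_{2} - \frac{49}{15} e_{12}.
Sum: \frac{641}{45} - \frac{171}{20} e_{1} - \frac{353}{15} e_{2} + \frac{481}{15} e_{12}; translating back through the correspondence:
Answer: \frac{641}{45} - \frac{171}{20}i - \frac{353}{15}j + \frac{481}{15}k


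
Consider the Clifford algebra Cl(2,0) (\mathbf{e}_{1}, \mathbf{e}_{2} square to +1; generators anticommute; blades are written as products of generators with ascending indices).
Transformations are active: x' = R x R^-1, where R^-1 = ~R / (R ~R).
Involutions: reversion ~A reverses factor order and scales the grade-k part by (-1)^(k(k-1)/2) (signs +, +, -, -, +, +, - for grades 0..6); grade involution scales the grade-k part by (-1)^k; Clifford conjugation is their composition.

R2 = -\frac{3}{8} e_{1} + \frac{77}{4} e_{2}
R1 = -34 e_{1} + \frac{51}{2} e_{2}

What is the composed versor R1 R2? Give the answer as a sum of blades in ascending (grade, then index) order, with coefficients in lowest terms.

Distribute over the terms of R1 (each basis-blade product reordered to ascending indices, repeated generators contracted through their squares):
(-34 e_{1}) R2 = \frac{51}{4} - \frac{1309}{2} e_{1} e_{2}
(\frac{51}{2} e_{2}) R2 = \frac{3927}{8} + \frac{153}{16} e_{1} e_{2}
Summing the partial products and collecting blades:
Answer: \frac{4029}{8} - \frac{10319}{16} e_{1} e_{2}


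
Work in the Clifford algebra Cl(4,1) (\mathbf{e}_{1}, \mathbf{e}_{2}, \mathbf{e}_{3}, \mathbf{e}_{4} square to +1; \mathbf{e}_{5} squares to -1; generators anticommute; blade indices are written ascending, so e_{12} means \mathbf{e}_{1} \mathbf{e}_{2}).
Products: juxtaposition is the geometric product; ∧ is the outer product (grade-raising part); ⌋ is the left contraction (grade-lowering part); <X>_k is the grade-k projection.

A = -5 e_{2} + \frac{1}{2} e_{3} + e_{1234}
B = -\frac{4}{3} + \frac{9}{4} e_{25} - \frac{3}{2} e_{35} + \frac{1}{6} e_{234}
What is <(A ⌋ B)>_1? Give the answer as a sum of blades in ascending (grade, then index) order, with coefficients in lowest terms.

step 1: -12 e_{5} - \frac{1}{12} e_{24} - \frac{5}{6} e_{34}
step 2: -12 e_{5}
Answer: -12 e_{5}


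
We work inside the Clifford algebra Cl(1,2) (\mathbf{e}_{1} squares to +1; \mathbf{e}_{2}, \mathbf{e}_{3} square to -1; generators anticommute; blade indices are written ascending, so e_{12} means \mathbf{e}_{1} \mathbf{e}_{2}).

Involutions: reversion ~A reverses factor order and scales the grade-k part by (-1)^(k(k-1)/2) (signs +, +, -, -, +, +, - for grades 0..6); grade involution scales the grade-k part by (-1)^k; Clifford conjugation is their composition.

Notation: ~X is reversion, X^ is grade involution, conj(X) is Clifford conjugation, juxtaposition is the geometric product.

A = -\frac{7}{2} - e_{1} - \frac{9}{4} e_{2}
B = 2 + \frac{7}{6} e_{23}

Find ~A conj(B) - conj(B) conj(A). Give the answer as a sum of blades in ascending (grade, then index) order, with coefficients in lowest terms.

first term: -7 - 2 e_{1} - \frac{9}{2} e_{2} - \frac{21}{8} e_{3} + \frac{49}{12} e_{23} + \frac{7}{6} e_{123}
second term: -7 + 2 e_{1} + \frac{9}{2} e_{2} - \frac{21}{8} e_{3} + \frac{49}{12} e_{23} - \frac{7}{6} e_{123}
Answer: -4 e_{1} - 9 e_{2} + \frac{7}{3} e_{123}


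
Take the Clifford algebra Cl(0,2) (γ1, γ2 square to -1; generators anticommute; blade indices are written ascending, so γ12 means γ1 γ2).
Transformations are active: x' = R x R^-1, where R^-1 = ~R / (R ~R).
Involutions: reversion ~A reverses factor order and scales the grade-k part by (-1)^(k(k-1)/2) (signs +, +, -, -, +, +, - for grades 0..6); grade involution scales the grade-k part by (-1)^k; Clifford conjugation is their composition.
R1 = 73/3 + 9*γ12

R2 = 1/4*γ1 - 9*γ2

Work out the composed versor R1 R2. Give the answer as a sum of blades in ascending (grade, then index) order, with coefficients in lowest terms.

Distribute over the terms of R1 (each basis-blade product reordered to ascending indices, repeated generators contracted through their squares):
(73/3) R2 = 73/12*γ1 - 219*γ2
(9*γ12) R2 = 81*γ1 + 9/4*γ2
Summing the partial products and collecting blades:
Answer: 1045/12*γ1 - 867/4*γ2


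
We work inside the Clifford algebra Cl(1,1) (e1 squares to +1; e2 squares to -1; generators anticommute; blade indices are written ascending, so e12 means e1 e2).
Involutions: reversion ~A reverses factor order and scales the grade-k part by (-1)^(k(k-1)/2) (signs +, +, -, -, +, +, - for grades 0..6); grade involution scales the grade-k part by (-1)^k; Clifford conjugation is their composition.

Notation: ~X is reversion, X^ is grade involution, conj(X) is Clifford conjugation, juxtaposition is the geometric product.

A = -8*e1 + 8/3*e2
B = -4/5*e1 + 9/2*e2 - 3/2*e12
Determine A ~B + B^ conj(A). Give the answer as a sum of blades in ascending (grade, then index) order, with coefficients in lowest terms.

first term: -28/5 + 4*e1 - 12*e2 - 508/15*e12
second term: -28/5 - 4*e1 + 12*e2 + 508/15*e12
Answer: -56/5


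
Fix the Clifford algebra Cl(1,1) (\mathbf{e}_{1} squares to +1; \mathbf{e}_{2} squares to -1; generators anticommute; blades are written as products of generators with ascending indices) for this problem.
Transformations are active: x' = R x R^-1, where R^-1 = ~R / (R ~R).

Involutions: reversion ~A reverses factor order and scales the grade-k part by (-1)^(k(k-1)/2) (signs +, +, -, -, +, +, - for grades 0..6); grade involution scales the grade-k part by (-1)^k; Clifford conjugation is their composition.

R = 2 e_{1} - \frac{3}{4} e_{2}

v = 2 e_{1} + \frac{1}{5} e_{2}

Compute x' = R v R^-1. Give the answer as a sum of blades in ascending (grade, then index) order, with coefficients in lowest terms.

~R = 2 e_{1} - \frac{3}{4} e_{2}, and R ~R = \frac{55}{16}, so R^-1 = ~R / (\frac{55}{16}).
R v = \frac{83}{20} + \frac{19}{10} e_{1} e_{2}
Answer: \frac{778}{275} e_{1} - \frac{553}{275} e_{2}


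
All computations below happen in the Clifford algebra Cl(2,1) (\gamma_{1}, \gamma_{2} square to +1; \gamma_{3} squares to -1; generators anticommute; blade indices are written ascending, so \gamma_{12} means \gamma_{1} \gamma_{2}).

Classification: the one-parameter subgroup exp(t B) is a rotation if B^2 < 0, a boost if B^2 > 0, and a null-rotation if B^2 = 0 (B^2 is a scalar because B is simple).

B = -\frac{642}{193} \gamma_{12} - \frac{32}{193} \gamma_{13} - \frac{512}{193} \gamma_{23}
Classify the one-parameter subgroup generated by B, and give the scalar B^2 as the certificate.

B^2 term by term: the squares give (-\frac{642}{193})^2*(\gamma_{12})^2 + (-\frac{32}{193})^2*(\gamma_{13})^2 + (-\frac{512}{193})^2*(\gamma_{23})^2 = \frac{412164}{37249}*(-1) + \frac{1024}{37249}*(+1) + \frac{262144}{37249}*(+1) = -4 (each basis 2-blade squares to minus the product of its generators' squares); cross terms between blades sharing an index anticommute and cancel. So B^2 = -4.
Answer: rotation, certificate B^2 = -4. The scalar -4 is the complete invariant here: its sign names the subgroup type.


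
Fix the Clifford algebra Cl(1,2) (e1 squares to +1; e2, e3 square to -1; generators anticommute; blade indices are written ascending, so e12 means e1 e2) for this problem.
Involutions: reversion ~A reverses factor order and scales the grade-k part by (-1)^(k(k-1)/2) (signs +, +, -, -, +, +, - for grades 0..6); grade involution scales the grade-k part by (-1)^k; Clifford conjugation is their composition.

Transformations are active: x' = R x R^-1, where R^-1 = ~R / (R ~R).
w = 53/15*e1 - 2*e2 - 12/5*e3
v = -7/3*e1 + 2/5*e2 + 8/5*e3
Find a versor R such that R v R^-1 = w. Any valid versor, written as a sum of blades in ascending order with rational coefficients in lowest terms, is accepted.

R = v + w = 6/5*e1 - 8/5*e2 - 4/5*e3 works: the equal norms (613/225) guarantee its sandwich swaps v into w.
Answer: 6/5*e1 - 8/5*e2 - 4/5*e3


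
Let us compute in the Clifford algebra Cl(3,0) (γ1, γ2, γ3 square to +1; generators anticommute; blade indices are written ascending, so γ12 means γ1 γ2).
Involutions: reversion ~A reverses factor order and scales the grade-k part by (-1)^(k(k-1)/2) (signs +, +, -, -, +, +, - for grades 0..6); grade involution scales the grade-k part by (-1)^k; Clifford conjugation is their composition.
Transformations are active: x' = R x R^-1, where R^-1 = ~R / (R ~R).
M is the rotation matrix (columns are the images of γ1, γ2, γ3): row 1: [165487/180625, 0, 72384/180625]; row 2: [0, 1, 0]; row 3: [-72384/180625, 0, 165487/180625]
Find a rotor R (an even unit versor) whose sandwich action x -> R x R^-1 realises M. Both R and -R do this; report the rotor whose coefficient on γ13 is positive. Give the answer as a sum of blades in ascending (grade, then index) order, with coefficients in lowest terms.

Method: write R = a + b12*γ12 + b13*γ13 + b23*γ23 with a^2 + b12^2 + b13^2 + b23^2 = 1 (so R^-1 = ~R). Expanding the columns R e_j ~R gives tr M = 4a^2 - 1 and, from the antisymmetric part, M21 - M12 = -4a*b12, M13 - M31 = 4a*b13, M32 - M23 = -4a*b23.
Here tr M = 511599/180625, so a^2 = (1 + tr M)/4 = 173056/180625 and a = ±416/425. Taking a = 416/425: M21 - M12 = 0, M13 - M31 = 144768/180625, M32 - M23 = 0, giving b12 = 0, b13 = 87/425, b23 = 0, i.e. R = 416/425 + 87/425*γ13.
Its γ13 coefficient is already positive.
Answer: 416/425 + 87/425*γ13. Key observation: the double cover Spin(3) -> SO(3) sends R and -R to the same matrix (trace 511599/180625 here), so the stated sign of the γ13 coefficient is what selects one sheet.


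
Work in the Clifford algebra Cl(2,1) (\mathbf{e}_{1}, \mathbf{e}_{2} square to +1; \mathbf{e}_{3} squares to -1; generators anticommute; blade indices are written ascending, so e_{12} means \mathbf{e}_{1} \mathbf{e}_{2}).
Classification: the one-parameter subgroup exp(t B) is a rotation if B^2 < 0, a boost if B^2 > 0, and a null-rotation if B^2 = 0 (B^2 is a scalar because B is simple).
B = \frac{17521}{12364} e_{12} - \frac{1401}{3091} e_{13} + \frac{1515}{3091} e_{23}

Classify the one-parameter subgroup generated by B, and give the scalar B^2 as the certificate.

B^2 term by term: the squares give (\frac{17521}{12364})^2*(e_{12})^2 + (-\frac{1401}{3091})^2*(e_{13})^2 + (\frac{1515}{3091})^2*(e_{23})^2 = \frac{306985441}{152868496}*(-1) + \frac{1962801}{9554281}*(+1) + \frac{2295225}{9554281}*(+1) = -\frac{25}{16} (each basis 2-blade squares to minus the product of its generators' squares); cross terms between blades sharing an index anticommute and cancel. So B^2 = -\frac{25}{16}.
Answer: rotation, certificate B^2 = -\frac{25}{16}. B^2 = -\frac{25}{16} is basis-independent, so its sign is the whole story.


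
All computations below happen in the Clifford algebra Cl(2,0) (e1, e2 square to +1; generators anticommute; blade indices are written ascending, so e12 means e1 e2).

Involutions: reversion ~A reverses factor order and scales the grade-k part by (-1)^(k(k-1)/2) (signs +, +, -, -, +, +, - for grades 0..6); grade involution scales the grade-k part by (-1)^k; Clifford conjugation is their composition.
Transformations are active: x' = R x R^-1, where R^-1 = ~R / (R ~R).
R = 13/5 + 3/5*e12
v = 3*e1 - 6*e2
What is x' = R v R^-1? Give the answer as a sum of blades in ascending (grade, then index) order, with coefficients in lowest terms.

~R = 13/5 - 3/5*e12, and R ~R = 178/25, so R^-1 = ~R / (178/25).
R v = 21/5*e1 - 87/5*e2
Answer: 6/89*e1 - 597/89*e2


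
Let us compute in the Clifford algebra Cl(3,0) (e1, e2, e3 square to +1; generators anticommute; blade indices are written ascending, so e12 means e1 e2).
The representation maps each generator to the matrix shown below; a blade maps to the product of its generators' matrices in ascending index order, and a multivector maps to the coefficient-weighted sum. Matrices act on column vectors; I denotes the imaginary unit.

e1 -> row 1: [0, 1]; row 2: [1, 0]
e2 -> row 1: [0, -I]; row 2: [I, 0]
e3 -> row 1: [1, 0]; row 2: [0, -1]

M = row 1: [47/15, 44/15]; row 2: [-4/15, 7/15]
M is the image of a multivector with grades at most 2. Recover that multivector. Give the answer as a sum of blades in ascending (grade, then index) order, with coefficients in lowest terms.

Method: 1, rho(e1), rho(e2), rho(e3) form a trace-orthogonal basis of the 2x2 complex matrices (tr(X Y) = 2 if X = Y, else 0), so M = m0*1 + m1*rho(e1) + m2*rho(e2) + m3*rho(e3) with m0 = tr(M)/2 = 9/5, m1 = tr(M rho(e1))/2 = 4/3, m2 = tr(M rho(e2))/2 = 8*I/5, m3 = tr(M rho(e3))/2 = 4/3.
Multiplying table entries, the bivector images are rho(e12) = I*rho(e3), rho(e13) = -I*rho(e2), rho(e23) = I*rho(e1); with real blade coefficients the real parts of m0..m3 are the coefficients of 1, e1, e2, e3 and the imaginary parts give the bivectors (e23: Im m1, e13: -Im m2, e12: Im m3).
Answer: 9/5 + 4/3*e1 + 4/3*e3 - 8/5*e13


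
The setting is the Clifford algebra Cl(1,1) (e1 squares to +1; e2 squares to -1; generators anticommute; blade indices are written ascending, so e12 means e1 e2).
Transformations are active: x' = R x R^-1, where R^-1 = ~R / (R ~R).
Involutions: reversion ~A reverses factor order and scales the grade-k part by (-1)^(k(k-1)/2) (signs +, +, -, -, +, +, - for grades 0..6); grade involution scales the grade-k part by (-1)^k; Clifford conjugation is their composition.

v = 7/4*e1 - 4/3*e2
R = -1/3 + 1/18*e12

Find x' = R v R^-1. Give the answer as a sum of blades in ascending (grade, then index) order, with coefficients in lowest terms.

~R = -1/3 - 1/18*e12, and R ~R = 35/324, so R^-1 = ~R / (35/324).
R v = -55/108*e1 + 25/72*e2
Answer: 39/28*e1 - 17/21*e2


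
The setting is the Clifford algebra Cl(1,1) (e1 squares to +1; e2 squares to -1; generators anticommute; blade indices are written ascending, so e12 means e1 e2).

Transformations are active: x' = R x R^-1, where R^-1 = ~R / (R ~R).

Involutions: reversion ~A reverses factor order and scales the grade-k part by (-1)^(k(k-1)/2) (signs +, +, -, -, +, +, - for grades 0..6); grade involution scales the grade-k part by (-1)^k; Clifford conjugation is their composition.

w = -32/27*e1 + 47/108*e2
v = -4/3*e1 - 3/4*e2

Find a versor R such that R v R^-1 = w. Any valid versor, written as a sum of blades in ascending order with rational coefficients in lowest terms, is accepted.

Key observation: q(v) = q(w) = 175/144 (sandwiches preserve the norm), so R = v + w = -68/27*e1 - 17/54*e2 works whenever it is invertible — the component of v along it is kept and (v - w)/2 reverses, sending v to w.
Answer: -68/27*e1 - 17/54*e2


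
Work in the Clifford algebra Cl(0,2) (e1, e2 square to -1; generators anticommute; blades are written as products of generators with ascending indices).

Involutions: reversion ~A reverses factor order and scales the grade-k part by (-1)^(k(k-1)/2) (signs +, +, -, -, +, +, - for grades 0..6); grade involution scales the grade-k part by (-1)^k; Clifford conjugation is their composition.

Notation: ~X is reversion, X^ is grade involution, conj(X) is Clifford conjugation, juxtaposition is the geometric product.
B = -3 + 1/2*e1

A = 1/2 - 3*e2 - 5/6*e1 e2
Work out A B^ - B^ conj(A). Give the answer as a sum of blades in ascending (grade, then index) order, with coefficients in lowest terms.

first term: -3/2 - 1/4*e1 + 113/12*e2 + e1 e2
second term: -3/2 - 1/4*e1 - 103/12*e2 - 4*e1 e2
Answer: 18*e2 + 5*e1 e2


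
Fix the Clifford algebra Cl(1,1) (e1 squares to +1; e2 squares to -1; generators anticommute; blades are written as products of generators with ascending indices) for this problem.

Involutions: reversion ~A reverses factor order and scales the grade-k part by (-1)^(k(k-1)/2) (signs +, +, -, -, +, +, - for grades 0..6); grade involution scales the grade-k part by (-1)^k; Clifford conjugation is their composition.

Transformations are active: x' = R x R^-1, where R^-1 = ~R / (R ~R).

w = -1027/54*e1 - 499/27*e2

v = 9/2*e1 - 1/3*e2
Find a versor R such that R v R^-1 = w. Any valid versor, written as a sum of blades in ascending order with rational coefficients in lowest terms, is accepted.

Key observation: q(v) = q(w) = 725/36 (sandwiches preserve the norm), so R = v + w = -392/27*e1 - 508/27*e2 works whenever it is invertible — the component of v along it is kept and (v - w)/2 reverses, sending v to w.
Answer: -392/27*e1 - 508/27*e2


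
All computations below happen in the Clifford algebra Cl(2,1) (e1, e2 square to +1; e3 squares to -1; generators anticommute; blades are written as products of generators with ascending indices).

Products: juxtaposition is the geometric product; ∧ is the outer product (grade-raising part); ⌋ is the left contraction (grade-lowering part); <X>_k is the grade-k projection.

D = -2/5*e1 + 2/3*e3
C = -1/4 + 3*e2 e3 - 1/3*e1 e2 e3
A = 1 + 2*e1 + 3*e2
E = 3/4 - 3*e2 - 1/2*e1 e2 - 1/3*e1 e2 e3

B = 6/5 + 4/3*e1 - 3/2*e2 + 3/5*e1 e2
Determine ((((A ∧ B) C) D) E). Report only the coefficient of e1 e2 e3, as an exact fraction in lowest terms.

step 1: 6/5 + 56/15*e1 + 21/10*e2 - 32/5*e1 e2
step 2: -3/10 - 14/15*e1 - 21/40*e2 + 25/6*e3 + 8/5*e1 e2 - 37/2*e1 e3 + 106/45*e2 e3 + 54/5*e1 e2 e3
step 3: -541/225 + 934/75*e1 - 628/675*e2 - 38/5*e3 - 741/100*e1 e2 + 47/45*e1 e3 - 467/100*e2 e3 + 28/225*e1 e2 e3
step 4: -14897/5400 + 44093/1350*e1 + 86/135*e2 - 9953/450*e3 - 31859/720*e1 e2 - 24113/16200*e1 e3 - 37171/1200*e2 e3 + 5284/675*e1 e2 e3
Answer: 5284/675


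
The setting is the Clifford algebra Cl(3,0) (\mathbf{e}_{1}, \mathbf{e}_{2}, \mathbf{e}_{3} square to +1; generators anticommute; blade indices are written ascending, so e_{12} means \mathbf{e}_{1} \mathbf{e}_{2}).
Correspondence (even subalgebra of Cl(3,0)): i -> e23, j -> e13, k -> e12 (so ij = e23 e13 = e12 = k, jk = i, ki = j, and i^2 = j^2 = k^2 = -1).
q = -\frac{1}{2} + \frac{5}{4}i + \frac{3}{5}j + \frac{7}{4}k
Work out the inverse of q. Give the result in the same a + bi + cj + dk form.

In blades: q = -\frac{1}{2} + \frac{7}{4} e_{12} + \frac{3}{5} e_{13} + \frac{5}{4} e_{23}.
With qbar = -\frac{1}{2} - \frac{7}{4} e_{12} - \frac{3}{5} e_{13} - \frac{5}{4} e_{23} (scalar fixed, mapped units negated), q qbar = \frac{1047}{200} (the sum of squared coefficients), so q^-1 = qbar / (\frac{1047}{200}) = -\frac{100}{1047} - \frac{350}{1047} e_{12} - \frac{40}{349} e_{13} - \frac{250}{1047} e_{23}; translating back:
Answer: -\frac{100}{1047} - \frac{250}{1047}i - \frac{40}{349}j - \frac{350}{1047}k


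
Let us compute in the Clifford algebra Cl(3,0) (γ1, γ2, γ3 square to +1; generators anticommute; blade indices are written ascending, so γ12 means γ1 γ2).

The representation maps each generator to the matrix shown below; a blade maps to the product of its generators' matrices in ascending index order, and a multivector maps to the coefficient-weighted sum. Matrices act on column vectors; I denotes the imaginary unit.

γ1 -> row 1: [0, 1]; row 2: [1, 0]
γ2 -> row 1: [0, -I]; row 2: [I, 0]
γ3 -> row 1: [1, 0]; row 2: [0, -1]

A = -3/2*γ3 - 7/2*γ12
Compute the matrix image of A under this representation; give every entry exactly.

Bivector images (products of the table entries): rho(γ12) = rho(γ1)rho(γ2) = row 1: [I, 0]; row 2: [0, -I].
M = (-3/2)*rho(γ3) + (-7/2)*rho(γ12), summed entrywise:
Answer: row 1: [-3/2 - 7*I/2, 0]; row 2: [0, 3/2 + 7*I/2]


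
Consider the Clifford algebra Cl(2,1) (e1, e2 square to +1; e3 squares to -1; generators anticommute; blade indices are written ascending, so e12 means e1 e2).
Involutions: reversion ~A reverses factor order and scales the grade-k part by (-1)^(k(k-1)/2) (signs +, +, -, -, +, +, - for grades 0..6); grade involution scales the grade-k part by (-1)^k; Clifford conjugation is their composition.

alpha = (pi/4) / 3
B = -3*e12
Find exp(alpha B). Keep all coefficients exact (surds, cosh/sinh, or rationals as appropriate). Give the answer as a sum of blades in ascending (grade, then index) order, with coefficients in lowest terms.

B^2 = (-3)^2*(e12)^2 = 9*(-1) = -9 (a basis 2-blade squares to minus the product of its generators' squares).
B^2 = -9 — a negative square means the series sums to a rotation: l = 3, alpha*l = pi/4, so exp(alpha B) = cos(pi/4) + (sin(pi/4)/3)*B = sqrt(2)/2 + (sqrt(2)/6)*B.
Answer: sqrt(2)/2 - sqrt(2)/2*e12


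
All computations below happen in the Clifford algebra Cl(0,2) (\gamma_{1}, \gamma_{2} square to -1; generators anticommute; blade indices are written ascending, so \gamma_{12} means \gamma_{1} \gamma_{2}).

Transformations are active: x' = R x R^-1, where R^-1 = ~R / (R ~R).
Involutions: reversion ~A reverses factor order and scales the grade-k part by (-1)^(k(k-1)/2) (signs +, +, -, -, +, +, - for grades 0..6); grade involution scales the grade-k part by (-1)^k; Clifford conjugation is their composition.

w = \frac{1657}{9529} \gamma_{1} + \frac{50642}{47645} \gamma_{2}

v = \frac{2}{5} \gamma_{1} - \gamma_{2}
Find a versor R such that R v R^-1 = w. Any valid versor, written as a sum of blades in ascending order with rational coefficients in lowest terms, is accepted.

Key observation: q(v) = q(w) = -\frac{29}{25} (sandwiches preserve the norm), so R = v + w = \frac{27343}{47645} \gamma_{1} + \frac{2997}{47645} \gamma_{2} works whenever it is invertible — the component of v along it is kept and (v - w)/2 reverses, sending v to w.
Answer: \frac{27343}{47645} \gamma_{1} + \frac{2997}{47645} \gamma_{2}
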